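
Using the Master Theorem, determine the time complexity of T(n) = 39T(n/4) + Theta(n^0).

Master Theorem for T(n) = 39T(n/4) + O(n^0):

a = 39, b = 4, c = 0
log_b(a) = log_4(39) = 2.6427

Case 1: c = 0 < log_4(39) = 2.6427
T(n) = O(n^(log_4 39))

For T(n) = 39T(n/4) + O(n^0): log_4(39) = 2.6427. This is Case 1 of the Master Theorem (c < log_b(a), work dominated by leaves), giving O(n^(log_4 39)).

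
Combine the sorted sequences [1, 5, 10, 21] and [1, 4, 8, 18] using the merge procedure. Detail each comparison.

Merging process:

Compare 1 vs 1: take 1 from left. Merged: [1]
Compare 5 vs 1: take 1 from right. Merged: [1, 1]
Compare 5 vs 4: take 4 from right. Merged: [1, 1, 4]
Compare 5 vs 8: take 5 from left. Merged: [1, 1, 4, 5]
Compare 10 vs 8: take 8 from right. Merged: [1, 1, 4, 5, 8]
Compare 10 vs 18: take 10 from left. Merged: [1, 1, 4, 5, 8, 10]
Compare 21 vs 18: take 18 from right. Merged: [1, 1, 4, 5, 8, 10, 18]
Append remaining from left: [21]. Merged: [1, 1, 4, 5, 8, 10, 18, 21]

Final merged array: [1, 1, 4, 5, 8, 10, 18, 21]
Total comparisons: 7

The merged array is [1, 1, 4, 5, 8, 10, 18, 21], requiring 7 comparisons. The merge step runs in O(n) time where n is the total number of elements.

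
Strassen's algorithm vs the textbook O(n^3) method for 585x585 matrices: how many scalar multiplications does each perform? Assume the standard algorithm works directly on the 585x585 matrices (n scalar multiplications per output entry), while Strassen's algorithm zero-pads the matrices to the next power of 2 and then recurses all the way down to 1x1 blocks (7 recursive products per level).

Matrix multiplication for 585x585 matrices:

Strassen's algorithm requires power-of-2 dimensions. Pad 585x585 to 1024x1024 (next power of 2).

Standard algorithm: 585^3 = 200201625 multiplications
Strassen's algorithm: 7^(log2(1024)) = 7^10 = 282475249 multiplications
Difference: 200201625 - 282475249 = -82273624 (Strassen uses MORE here due to padding overhead — for small or just-over-power-of-2 n, padding can outweigh the per-level savings)

Standard: 200201625 multiplications (585^3). Strassen: 282475249 multiplications (7^10, after padding to 1024x1024). Strassen reduces 8 recursive multiplications to 7 at each level.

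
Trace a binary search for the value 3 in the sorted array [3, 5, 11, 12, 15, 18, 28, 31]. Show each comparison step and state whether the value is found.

Binary search for 3 in [3, 5, 11, 12, 15, 18, 28, 31]:

lo=0, hi=7, mid=3, arr[mid]=12 -> 12 > 3, search left half
lo=0, hi=2, mid=1, arr[mid]=5 -> 5 > 3, search left half
lo=0, hi=0, mid=0, arr[mid]=3 -> Found target at index 0!

Binary search finds 3 at index 0 after 3 comparisons. The search repeatedly halves the search space by comparing with the middle element.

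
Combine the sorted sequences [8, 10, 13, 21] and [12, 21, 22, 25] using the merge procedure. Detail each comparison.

Merging process:

Compare 8 vs 12: take 8 from left. Merged: [8]
Compare 10 vs 12: take 10 from left. Merged: [8, 10]
Compare 13 vs 12: take 12 from right. Merged: [8, 10, 12]
Compare 13 vs 21: take 13 from left. Merged: [8, 10, 12, 13]
Compare 21 vs 21: take 21 from left. Merged: [8, 10, 12, 13, 21]
Append remaining from right: [21, 22, 25]. Merged: [8, 10, 12, 13, 21, 21, 22, 25]

Final merged array: [8, 10, 12, 13, 21, 21, 22, 25]
Total comparisons: 5

The merged array is [8, 10, 12, 13, 21, 21, 22, 25], requiring 5 comparisons. The merge step runs in O(n) time where n is the total number of elements.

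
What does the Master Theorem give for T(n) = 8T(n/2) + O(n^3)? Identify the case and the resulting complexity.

Master Theorem for T(n) = 8T(n/2) + O(n^3):

a = 8, b = 2, c = 3
log_b(a) = log_2(8) = 3.0000

Case 2: c = 3 = log_2(8) = 3.0000
T(n) = O(n^3 log n) = O(n^3 log n)

For T(n) = 8T(n/2) + O(n^3): log_2(8) = 3.0000. This is Case 2 of the Master Theorem (c = log_b(a), equal work at all levels), giving O(n^3 log n).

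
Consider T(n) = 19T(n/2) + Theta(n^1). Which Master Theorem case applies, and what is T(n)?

Master Theorem for T(n) = 19T(n/2) + O(n^1):

a = 19, b = 2, c = 1
log_b(a) = log_2(19) = 4.2479

Case 1: c = 1 < log_2(19) = 4.2479
T(n) = O(n^(log_2 19))

For T(n) = 19T(n/2) + O(n^1): log_2(19) = 4.2479. This is Case 1 of the Master Theorem (c < log_b(a), work dominated by leaves), giving O(n^(log_2 19)).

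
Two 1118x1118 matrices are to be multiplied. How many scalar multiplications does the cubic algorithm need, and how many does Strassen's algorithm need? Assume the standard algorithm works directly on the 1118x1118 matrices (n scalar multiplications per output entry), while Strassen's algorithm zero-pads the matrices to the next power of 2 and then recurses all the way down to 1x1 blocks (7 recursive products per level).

Matrix multiplication for 1118x1118 matrices:

Strassen's algorithm requires power-of-2 dimensions. Pad 1118x1118 to 2048x2048 (next power of 2).

Standard algorithm: 1118^3 = 1397415032 multiplications
Strassen's algorithm: 7^(log2(2048)) = 7^11 = 1977326743 multiplications
Difference: 1397415032 - 1977326743 = -579911711 (Strassen uses MORE here due to padding overhead — for small or just-over-power-of-2 n, padding can outweigh the per-level savings)

Standard: 1397415032 multiplications (1118^3). Strassen: 1977326743 multiplications (7^11, after padding to 2048x2048). Strassen reduces 8 recursive multiplications to 7 at each level.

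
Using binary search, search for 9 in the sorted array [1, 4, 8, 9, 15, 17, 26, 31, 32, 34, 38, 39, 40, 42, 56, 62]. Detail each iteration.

Binary search for 9 in [1, 4, 8, 9, 15, 17, 26, 31, 32, 34, 38, 39, 40, 42, 56, 62]:

lo=0, hi=15, mid=7, arr[mid]=31 -> 31 > 9, search left half
lo=0, hi=6, mid=3, arr[mid]=9 -> Found target at index 3!

Binary search finds 9 at index 3 after 2 comparisons. The search repeatedly halves the search space by comparing with the middle element.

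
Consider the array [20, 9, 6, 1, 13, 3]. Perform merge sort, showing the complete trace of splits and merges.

Merge sort trace:

Split: [20, 9, 6, 1, 13, 3] -> [20, 9, 6] and [1, 13, 3]
  Split: [20, 9, 6] -> [20] and [9, 6]
    Split: [9, 6] -> [9] and [6]
    Merge: [9] + [6] -> [6, 9]
  Merge: [20] + [6, 9] -> [6, 9, 20]
  Split: [1, 13, 3] -> [1] and [13, 3]
    Split: [13, 3] -> [13] and [3]
    Merge: [13] + [3] -> [3, 13]
  Merge: [1] + [3, 13] -> [1, 3, 13]
Merge: [6, 9, 20] + [1, 3, 13] -> [1, 3, 6, 9, 13, 20]

Final sorted array: [1, 3, 6, 9, 13, 20]

The merge sort proceeds by recursively splitting the array and merging sorted halves.
After all merges, the sorted array is [1, 3, 6, 9, 13, 20].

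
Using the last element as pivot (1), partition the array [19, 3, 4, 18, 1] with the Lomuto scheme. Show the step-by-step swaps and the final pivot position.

Lomuto partition with pivot = 1:

Initial array: [19, 3, 4, 18, 1]

arr[0]=19 > 1: no swap
arr[1]=3 > 1: no swap
arr[2]=4 > 1: no swap
arr[3]=18 > 1: no swap

Place pivot at position 0: [1, 3, 4, 18, 19]
Pivot position: 0

After partitioning with pivot 1, the array becomes [1, 3, 4, 18, 19]. The pivot is placed at index 0. All elements to the left of the pivot are <= 1, and all elements to the right are > 1.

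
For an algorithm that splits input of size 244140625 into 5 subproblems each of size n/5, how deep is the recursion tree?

For divide and conquer with division factor 5:

Problem sizes at each level:
Level 0: 244140625
Level 1: 48828125
Level 2: 9765625
Level 3: 1953125
Level 4: 390625
Level 5: 78125
Level 6: 15625
Level 7: 3125
Level 8: 625
Level 9: 125
Level 10: 25
Level 11: 5
Level 12: 1

The root is level 0 and the size-1 base case is level 12 (the tree spans levels 0 through 12, i.e. 13 levels counting the root), so the depth is the number of divisions: log_5(244140625) = 12

The recursion tree depth is log_5(244140625) = 12. At each level, the problem size is divided by 5, so it takes 12 divisions to reduce to a base case of size 1. The algorithm makes 5 recursive calls at each level.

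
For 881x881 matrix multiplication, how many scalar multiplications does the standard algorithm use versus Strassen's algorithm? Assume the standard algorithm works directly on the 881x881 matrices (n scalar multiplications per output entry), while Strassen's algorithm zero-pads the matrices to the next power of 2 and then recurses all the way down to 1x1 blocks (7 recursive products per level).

Matrix multiplication for 881x881 matrices:

Strassen's algorithm requires power-of-2 dimensions. Pad 881x881 to 1024x1024 (next power of 2).

Standard algorithm: 881^3 = 683797841 multiplications
Strassen's algorithm: 7^(log2(1024)) = 7^10 = 282475249 multiplications
Savings: 683797841 - 282475249 = 401322592 multiplications

Standard: 683797841 multiplications (881^3). Strassen: 282475249 multiplications (7^10, after padding to 1024x1024). Strassen reduces 8 recursive multiplications to 7 at each level.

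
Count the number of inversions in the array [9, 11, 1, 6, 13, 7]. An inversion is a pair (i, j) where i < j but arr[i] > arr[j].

Finding inversions in [9, 11, 1, 6, 13, 7]:

(0, 2): arr[0]=9 > arr[2]=1
(0, 3): arr[0]=9 > arr[3]=6
(0, 5): arr[0]=9 > arr[5]=7
(1, 2): arr[1]=11 > arr[2]=1
(1, 3): arr[1]=11 > arr[3]=6
(1, 5): arr[1]=11 > arr[5]=7
(4, 5): arr[4]=13 > arr[5]=7

Total inversions: 7

The array has 7 inversion(s): (0,2), (0,3), (0,5), (1,2), (1,3), (1,5), (4,5). Each pair (i,j) satisfies i < j and arr[i] > arr[j].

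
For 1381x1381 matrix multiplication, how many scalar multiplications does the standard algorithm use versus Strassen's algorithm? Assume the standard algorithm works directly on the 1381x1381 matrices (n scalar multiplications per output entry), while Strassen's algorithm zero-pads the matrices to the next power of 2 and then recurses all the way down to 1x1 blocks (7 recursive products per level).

Matrix multiplication for 1381x1381 matrices:

Strassen's algorithm requires power-of-2 dimensions. Pad 1381x1381 to 2048x2048 (next power of 2).

Standard algorithm: 1381^3 = 2633789341 multiplications
Strassen's algorithm: 7^(log2(2048)) = 7^11 = 1977326743 multiplications
Savings: 2633789341 - 1977326743 = 656462598 multiplications

Standard: 2633789341 multiplications (1381^3). Strassen: 1977326743 multiplications (7^11, after padding to 2048x2048). Strassen reduces 8 recursive multiplications to 7 at each level.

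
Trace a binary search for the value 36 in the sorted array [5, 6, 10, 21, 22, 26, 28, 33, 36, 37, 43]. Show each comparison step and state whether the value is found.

Binary search for 36 in [5, 6, 10, 21, 22, 26, 28, 33, 36, 37, 43]:

lo=0, hi=10, mid=5, arr[mid]=26 -> 26 < 36, search right half
lo=6, hi=10, mid=8, arr[mid]=36 -> Found target at index 8!

Binary search finds 36 at index 8 after 2 comparisons. The search repeatedly halves the search space by comparing with the middle element.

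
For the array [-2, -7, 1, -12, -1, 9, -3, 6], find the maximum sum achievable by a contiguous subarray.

Using Kadane's algorithm on [-2, -7, 1, -12, -1, 9, -3, 6]:

Scanning through the array:
Position 1 (value -7): max_ending_here = -7, max_so_far = -2
Position 2 (value 1): max_ending_here = 1, max_so_far = 1
Position 3 (value -12): max_ending_here = -11, max_so_far = 1
Position 4 (value -1): max_ending_here = -1, max_so_far = 1
Position 5 (value 9): max_ending_here = 9, max_so_far = 9
Position 6 (value -3): max_ending_here = 6, max_so_far = 9
Position 7 (value 6): max_ending_here = 12, max_so_far = 12

Maximum subarray: [9, -3, 6]
Maximum sum: 12

The maximum subarray is [9, -3, 6] with sum 12. This subarray runs from index 5 to index 7.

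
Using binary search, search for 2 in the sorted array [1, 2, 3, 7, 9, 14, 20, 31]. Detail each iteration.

Binary search for 2 in [1, 2, 3, 7, 9, 14, 20, 31]:

lo=0, hi=7, mid=3, arr[mid]=7 -> 7 > 2, search left half
lo=0, hi=2, mid=1, arr[mid]=2 -> Found target at index 1!

Binary search finds 2 at index 1 after 2 comparisons. The search repeatedly halves the search space by comparing with the middle element.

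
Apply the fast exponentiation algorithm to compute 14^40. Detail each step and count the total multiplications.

Computing 14^40 by squaring (build up from 14^1; each line after the first costs one multiplication):

14^1 = 14
14^2 = (14^1)^2 = 14^2 = 196
14^4 = (14^2)^2 = 196^2 = 38416
14^5 = 14 * 14^4 = 14 * 38416 = 537824
14^10 = (14^5)^2 = 537824^2 = 289254654976
14^20 = (14^10)^2 = 289254654976^2 = 83668255425284801560576
14^40 = (14^20)^2 = 83668255425284801560576^2 = 7000376965910699630056503868178506524997451776

Result: 7000376965910699630056503868178506524997451776
Multiplications needed: 6 (6 lines after 14^1)

14^40 = 7000376965910699630056503868178506524997451776. Using exponentiation by squaring, this requires 6 multiplications. The key idea: if the exponent is even, square the half-power; if odd, multiply by the base once.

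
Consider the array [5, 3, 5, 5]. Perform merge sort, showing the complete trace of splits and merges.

Merge sort trace:

Split: [5, 3, 5, 5] -> [5, 3] and [5, 5]
  Split: [5, 3] -> [5] and [3]
  Merge: [5] + [3] -> [3, 5]
  Split: [5, 5] -> [5] and [5]
  Merge: [5] + [5] -> [5, 5]
Merge: [3, 5] + [5, 5] -> [3, 5, 5, 5]

Final sorted array: [3, 5, 5, 5]

The merge sort proceeds by recursively splitting the array and merging sorted halves.
After all merges, the sorted array is [3, 5, 5, 5].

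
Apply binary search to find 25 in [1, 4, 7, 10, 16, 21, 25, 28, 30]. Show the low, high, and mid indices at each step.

Binary search for 25 in [1, 4, 7, 10, 16, 21, 25, 28, 30]:

lo=0, hi=8, mid=4, arr[mid]=16 -> 16 < 25, search right half
lo=5, hi=8, mid=6, arr[mid]=25 -> Found target at index 6!

Binary search finds 25 at index 6 after 2 comparisons. The search repeatedly halves the search space by comparing with the middle element.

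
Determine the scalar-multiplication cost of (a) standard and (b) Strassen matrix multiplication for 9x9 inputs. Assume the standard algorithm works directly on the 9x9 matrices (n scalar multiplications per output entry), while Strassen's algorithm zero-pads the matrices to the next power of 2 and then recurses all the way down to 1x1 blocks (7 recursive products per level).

Matrix multiplication for 9x9 matrices:

Strassen's algorithm requires power-of-2 dimensions. Pad 9x9 to 16x16 (next power of 2).

Standard algorithm: 9^3 = 729 multiplications
Strassen's algorithm: 7^(log2(16)) = 7^4 = 2401 multiplications
Difference: 729 - 2401 = -1672 (Strassen uses MORE here due to padding overhead — for small or just-over-power-of-2 n, padding can outweigh the per-level savings)

Standard: 729 multiplications (9^3). Strassen: 2401 multiplications (7^4, after padding to 16x16). Strassen reduces 8 recursive multiplications to 7 at each level.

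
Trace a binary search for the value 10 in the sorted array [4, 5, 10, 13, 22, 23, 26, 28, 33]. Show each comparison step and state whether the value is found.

Binary search for 10 in [4, 5, 10, 13, 22, 23, 26, 28, 33]:

lo=0, hi=8, mid=4, arr[mid]=22 -> 22 > 10, search left half
lo=0, hi=3, mid=1, arr[mid]=5 -> 5 < 10, search right half
lo=2, hi=3, mid=2, arr[mid]=10 -> Found target at index 2!

Binary search finds 10 at index 2 after 3 comparisons. The search repeatedly halves the search space by comparing with the middle element.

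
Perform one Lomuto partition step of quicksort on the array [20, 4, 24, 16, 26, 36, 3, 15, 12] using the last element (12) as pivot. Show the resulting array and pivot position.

Lomuto partition with pivot = 12:

Initial array: [20, 4, 24, 16, 26, 36, 3, 15, 12]

arr[0]=20 > 12: no swap
arr[1]=4 <= 12: swap with position 0, array becomes [4, 20, 24, 16, 26, 36, 3, 15, 12]
arr[2]=24 > 12: no swap
arr[3]=16 > 12: no swap
arr[4]=26 > 12: no swap
arr[5]=36 > 12: no swap
arr[6]=3 <= 12: swap with position 1, array becomes [4, 3, 24, 16, 26, 36, 20, 15, 12]
arr[7]=15 > 12: no swap

Place pivot at position 2: [4, 3, 12, 16, 26, 36, 20, 15, 24]
Pivot position: 2

After partitioning with pivot 12, the array becomes [4, 3, 12, 16, 26, 36, 20, 15, 24]. The pivot is placed at index 2. All elements to the left of the pivot are <= 12, and all elements to the right are > 12.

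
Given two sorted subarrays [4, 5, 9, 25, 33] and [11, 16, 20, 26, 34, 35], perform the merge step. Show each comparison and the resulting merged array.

Merging process:

Compare 4 vs 11: take 4 from left. Merged: [4]
Compare 5 vs 11: take 5 from left. Merged: [4, 5]
Compare 9 vs 11: take 9 from left. Merged: [4, 5, 9]
Compare 25 vs 11: take 11 from right. Merged: [4, 5, 9, 11]
Compare 25 vs 16: take 16 from right. Merged: [4, 5, 9, 11, 16]
Compare 25 vs 20: take 20 from right. Merged: [4, 5, 9, 11, 16, 20]
Compare 25 vs 26: take 25 from left. Merged: [4, 5, 9, 11, 16, 20, 25]
Compare 33 vs 26: take 26 from right. Merged: [4, 5, 9, 11, 16, 20, 25, 26]
Compare 33 vs 34: take 33 from left. Merged: [4, 5, 9, 11, 16, 20, 25, 26, 33]
Append remaining from right: [34, 35]. Merged: [4, 5, 9, 11, 16, 20, 25, 26, 33, 34, 35]

Final merged array: [4, 5, 9, 11, 16, 20, 25, 26, 33, 34, 35]
Total comparisons: 9

The merged array is [4, 5, 9, 11, 16, 20, 25, 26, 33, 34, 35], requiring 9 comparisons. The merge step runs in O(n) time where n is the total number of elements.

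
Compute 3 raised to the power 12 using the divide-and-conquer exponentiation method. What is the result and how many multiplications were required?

Computing 3^12 by squaring (build up from 3^1; each line after the first costs one multiplication):

3^1 = 3
3^2 = (3^1)^2 = 3^2 = 9
3^3 = 3 * 3^2 = 3 * 9 = 27
3^6 = (3^3)^2 = 27^2 = 729
3^12 = (3^6)^2 = 729^2 = 531441

Result: 531441
Multiplications needed: 4 (4 lines after 3^1)

3^12 = 531441. Using exponentiation by squaring, this requires 4 multiplications. The key idea: if the exponent is even, square the half-power; if odd, multiply by the base once.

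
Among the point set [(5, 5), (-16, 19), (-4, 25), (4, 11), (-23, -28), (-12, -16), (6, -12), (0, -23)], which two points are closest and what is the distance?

Computing all pairwise distances among 8 points:

d((5, 5), (-16, 19)) = 25.2389
d((5, 5), (-4, 25)) = 21.9317
d((5, 5), (4, 11)) = 6.0828 <-- minimum
d((5, 5), (-23, -28)) = 43.2782
d((5, 5), (-12, -16)) = 27.0185
d((5, 5), (6, -12)) = 17.0294
d((5, 5), (0, -23)) = 28.4429
d((-16, 19), (-4, 25)) = 13.4164
d((-16, 19), (4, 11)) = 21.5407
d((-16, 19), (-23, -28)) = 47.5184
d((-16, 19), (-12, -16)) = 35.2278
d((-16, 19), (6, -12)) = 38.0132
d((-16, 19), (0, -23)) = 44.9444
d((-4, 25), (4, 11)) = 16.1245
d((-4, 25), (-23, -28)) = 56.3028
d((-4, 25), (-12, -16)) = 41.7732
d((-4, 25), (6, -12)) = 38.3275
d((-4, 25), (0, -23)) = 48.1664
d((4, 11), (-23, -28)) = 47.4342
d((4, 11), (-12, -16)) = 31.3847
d((4, 11), (6, -12)) = 23.0868
d((4, 11), (0, -23)) = 34.2345
d((-23, -28), (-12, -16)) = 16.2788
d((-23, -28), (6, -12)) = 33.121
d((-23, -28), (0, -23)) = 23.5372
d((-12, -16), (6, -12)) = 18.4391
d((-12, -16), (0, -23)) = 13.8924
d((6, -12), (0, -23)) = 12.53

Closest pair: (5, 5) and (4, 11) with distance 6.0828

The closest pair is (5, 5) and (4, 11) with Euclidean distance 6.0828. For 8 points, brute-force pairwise comparison is shown above. For large n, the divide-and-conquer algorithm (sort by x, recurse on halves, check the dividing strip) achieves O(n log n).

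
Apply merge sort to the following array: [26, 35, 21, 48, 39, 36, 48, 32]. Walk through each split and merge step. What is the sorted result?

Merge sort trace:

Split: [26, 35, 21, 48, 39, 36, 48, 32] -> [26, 35, 21, 48] and [39, 36, 48, 32]
  Split: [26, 35, 21, 48] -> [26, 35] and [21, 48]
    Split: [26, 35] -> [26] and [35]
    Merge: [26] + [35] -> [26, 35]
    Split: [21, 48] -> [21] and [48]
    Merge: [21] + [48] -> [21, 48]
  Merge: [26, 35] + [21, 48] -> [21, 26, 35, 48]
  Split: [39, 36, 48, 32] -> [39, 36] and [48, 32]
    Split: [39, 36] -> [39] and [36]
    Merge: [39] + [36] -> [36, 39]
    Split: [48, 32] -> [48] and [32]
    Merge: [48] + [32] -> [32, 48]
  Merge: [36, 39] + [32, 48] -> [32, 36, 39, 48]
Merge: [21, 26, 35, 48] + [32, 36, 39, 48] -> [21, 26, 32, 35, 36, 39, 48, 48]

Final sorted array: [21, 26, 32, 35, 36, 39, 48, 48]

The merge sort proceeds by recursively splitting the array and merging sorted halves.
After all merges, the sorted array is [21, 26, 32, 35, 36, 39, 48, 48].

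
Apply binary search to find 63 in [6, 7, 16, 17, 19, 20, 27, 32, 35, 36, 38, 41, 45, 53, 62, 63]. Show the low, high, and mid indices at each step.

Binary search for 63 in [6, 7, 16, 17, 19, 20, 27, 32, 35, 36, 38, 41, 45, 53, 62, 63]:

lo=0, hi=15, mid=7, arr[mid]=32 -> 32 < 63, search right half
lo=8, hi=15, mid=11, arr[mid]=41 -> 41 < 63, search right half
lo=12, hi=15, mid=13, arr[mid]=53 -> 53 < 63, search right half
lo=14, hi=15, mid=14, arr[mid]=62 -> 62 < 63, search right half
lo=15, hi=15, mid=15, arr[mid]=63 -> Found target at index 15!

Binary search finds 63 at index 15 after 5 comparisons. The search repeatedly halves the search space by comparing with the middle element.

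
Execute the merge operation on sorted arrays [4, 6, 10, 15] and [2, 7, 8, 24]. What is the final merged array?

Merging process:

Compare 4 vs 2: take 2 from right. Merged: [2]
Compare 4 vs 7: take 4 from left. Merged: [2, 4]
Compare 6 vs 7: take 6 from left. Merged: [2, 4, 6]
Compare 10 vs 7: take 7 from right. Merged: [2, 4, 6, 7]
Compare 10 vs 8: take 8 from right. Merged: [2, 4, 6, 7, 8]
Compare 10 vs 24: take 10 from left. Merged: [2, 4, 6, 7, 8, 10]
Compare 15 vs 24: take 15 from left. Merged: [2, 4, 6, 7, 8, 10, 15]
Append remaining from right: [24]. Merged: [2, 4, 6, 7, 8, 10, 15, 24]

Final merged array: [2, 4, 6, 7, 8, 10, 15, 24]
Total comparisons: 7

The merged array is [2, 4, 6, 7, 8, 10, 15, 24], requiring 7 comparisons. The merge step runs in O(n) time where n is the total number of elements.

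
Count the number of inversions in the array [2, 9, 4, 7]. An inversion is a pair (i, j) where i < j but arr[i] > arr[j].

Finding inversions in [2, 9, 4, 7]:

(1, 2): arr[1]=9 > arr[2]=4
(1, 3): arr[1]=9 > arr[3]=7

Total inversions: 2

The array has 2 inversion(s): (1,2), (1,3). Each pair (i,j) satisfies i < j and arr[i] > arr[j].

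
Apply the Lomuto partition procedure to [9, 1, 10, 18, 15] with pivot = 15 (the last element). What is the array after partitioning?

Lomuto partition with pivot = 15:

Initial array: [9, 1, 10, 18, 15]

arr[0]=9 <= 15: swap with position 0, array becomes [9, 1, 10, 18, 15]
arr[1]=1 <= 15: swap with position 1, array becomes [9, 1, 10, 18, 15]
arr[2]=10 <= 15: swap with position 2, array becomes [9, 1, 10, 18, 15]
arr[3]=18 > 15: no swap

Place pivot at position 3: [9, 1, 10, 15, 18]
Pivot position: 3

After partitioning with pivot 15, the array becomes [9, 1, 10, 15, 18]. The pivot is placed at index 3. All elements to the left of the pivot are <= 15, and all elements to the right are > 15.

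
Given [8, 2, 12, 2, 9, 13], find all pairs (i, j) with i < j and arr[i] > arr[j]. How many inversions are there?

Finding inversions in [8, 2, 12, 2, 9, 13]:

(0, 1): arr[0]=8 > arr[1]=2
(0, 3): arr[0]=8 > arr[3]=2
(2, 3): arr[2]=12 > arr[3]=2
(2, 4): arr[2]=12 > arr[4]=9

Total inversions: 4

The array has 4 inversion(s): (0,1), (0,3), (2,3), (2,4). Each pair (i,j) satisfies i < j and arr[i] > arr[j].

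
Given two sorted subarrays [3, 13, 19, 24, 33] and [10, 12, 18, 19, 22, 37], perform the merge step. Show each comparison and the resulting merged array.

Merging process:

Compare 3 vs 10: take 3 from left. Merged: [3]
Compare 13 vs 10: take 10 from right. Merged: [3, 10]
Compare 13 vs 12: take 12 from right. Merged: [3, 10, 12]
Compare 13 vs 18: take 13 from left. Merged: [3, 10, 12, 13]
Compare 19 vs 18: take 18 from right. Merged: [3, 10, 12, 13, 18]
Compare 19 vs 19: take 19 from left. Merged: [3, 10, 12, 13, 18, 19]
Compare 24 vs 19: take 19 from right. Merged: [3, 10, 12, 13, 18, 19, 19]
Compare 24 vs 22: take 22 from right. Merged: [3, 10, 12, 13, 18, 19, 19, 22]
Compare 24 vs 37: take 24 from left. Merged: [3, 10, 12, 13, 18, 19, 19, 22, 24]
Compare 33 vs 37: take 33 from left. Merged: [3, 10, 12, 13, 18, 19, 19, 22, 24, 33]
Append remaining from right: [37]. Merged: [3, 10, 12, 13, 18, 19, 19, 22, 24, 33, 37]

Final merged array: [3, 10, 12, 13, 18, 19, 19, 22, 24, 33, 37]
Total comparisons: 10

The merged array is [3, 10, 12, 13, 18, 19, 19, 22, 24, 33, 37], requiring 10 comparisons. The merge step runs in O(n) time where n is the total number of elements.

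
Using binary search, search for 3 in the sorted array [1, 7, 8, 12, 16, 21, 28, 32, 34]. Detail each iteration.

Binary search for 3 in [1, 7, 8, 12, 16, 21, 28, 32, 34]:

lo=0, hi=8, mid=4, arr[mid]=16 -> 16 > 3, search left half
lo=0, hi=3, mid=1, arr[mid]=7 -> 7 > 3, search left half
lo=0, hi=0, mid=0, arr[mid]=1 -> 1 < 3, search right half
lo=1 > hi=0, target 3 not found

Binary search determines that 3 is not in the array after 3 comparisons. The search space was exhausted without finding the target.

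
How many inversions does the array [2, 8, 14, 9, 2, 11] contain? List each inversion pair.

Finding inversions in [2, 8, 14, 9, 2, 11]:

(1, 4): arr[1]=8 > arr[4]=2
(2, 3): arr[2]=14 > arr[3]=9
(2, 4): arr[2]=14 > arr[4]=2
(2, 5): arr[2]=14 > arr[5]=11
(3, 4): arr[3]=9 > arr[4]=2

Total inversions: 5

The array has 5 inversion(s): (1,4), (2,3), (2,4), (2,5), (3,4). Each pair (i,j) satisfies i < j and arr[i] > arr[j].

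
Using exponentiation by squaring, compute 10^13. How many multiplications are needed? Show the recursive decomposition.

Computing 10^13 by squaring (build up from 10^1; each line after the first costs one multiplication):

10^1 = 10
10^2 = (10^1)^2 = 10^2 = 100
10^3 = 10 * 10^2 = 10 * 100 = 1000
10^6 = (10^3)^2 = 1000^2 = 1000000
10^12 = (10^6)^2 = 1000000^2 = 1000000000000
10^13 = 10 * 10^12 = 10 * 1000000000000 = 10000000000000

Result: 10000000000000
Multiplications needed: 5 (5 lines after 10^1)

10^13 = 10000000000000. Using exponentiation by squaring, this requires 5 multiplications. The key idea: if the exponent is even, square the half-power; if odd, multiply by the base once.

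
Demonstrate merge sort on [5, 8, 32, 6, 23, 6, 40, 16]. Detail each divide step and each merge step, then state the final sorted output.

Merge sort trace:

Split: [5, 8, 32, 6, 23, 6, 40, 16] -> [5, 8, 32, 6] and [23, 6, 40, 16]
  Split: [5, 8, 32, 6] -> [5, 8] and [32, 6]
    Split: [5, 8] -> [5] and [8]
    Merge: [5] + [8] -> [5, 8]
    Split: [32, 6] -> [32] and [6]
    Merge: [32] + [6] -> [6, 32]
  Merge: [5, 8] + [6, 32] -> [5, 6, 8, 32]
  Split: [23, 6, 40, 16] -> [23, 6] and [40, 16]
    Split: [23, 6] -> [23] and [6]
    Merge: [23] + [6] -> [6, 23]
    Split: [40, 16] -> [40] and [16]
    Merge: [40] + [16] -> [16, 40]
  Merge: [6, 23] + [16, 40] -> [6, 16, 23, 40]
Merge: [5, 6, 8, 32] + [6, 16, 23, 40] -> [5, 6, 6, 8, 16, 23, 32, 40]

Final sorted array: [5, 6, 6, 8, 16, 23, 32, 40]

The merge sort proceeds by recursively splitting the array and merging sorted halves.
After all merges, the sorted array is [5, 6, 6, 8, 16, 23, 32, 40].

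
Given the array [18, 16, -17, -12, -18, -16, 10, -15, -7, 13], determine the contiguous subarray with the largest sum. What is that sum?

Using Kadane's algorithm on [18, 16, -17, -12, -18, -16, 10, -15, -7, 13]:

Scanning through the array:
Position 1 (value 16): max_ending_here = 34, max_so_far = 34
Position 2 (value -17): max_ending_here = 17, max_so_far = 34
Position 3 (value -12): max_ending_here = 5, max_so_far = 34
Position 4 (value -18): max_ending_here = -13, max_so_far = 34
Position 5 (value -16): max_ending_here = -16, max_so_far = 34
Position 6 (value 10): max_ending_here = 10, max_so_far = 34
Position 7 (value -15): max_ending_here = -5, max_so_far = 34
Position 8 (value -7): max_ending_here = -7, max_so_far = 34
Position 9 (value 13): max_ending_here = 13, max_so_far = 34

Maximum subarray: [18, 16]
Maximum sum: 34

The maximum subarray is [18, 16] with sum 34. This subarray runs from index 0 to index 1.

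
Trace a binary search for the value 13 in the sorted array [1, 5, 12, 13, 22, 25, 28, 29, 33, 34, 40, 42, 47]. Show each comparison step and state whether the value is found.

Binary search for 13 in [1, 5, 12, 13, 22, 25, 28, 29, 33, 34, 40, 42, 47]:

lo=0, hi=12, mid=6, arr[mid]=28 -> 28 > 13, search left half
lo=0, hi=5, mid=2, arr[mid]=12 -> 12 < 13, search right half
lo=3, hi=5, mid=4, arr[mid]=22 -> 22 > 13, search left half
lo=3, hi=3, mid=3, arr[mid]=13 -> Found target at index 3!

Binary search finds 13 at index 3 after 4 comparisons. The search repeatedly halves the search space by comparing with the middle element.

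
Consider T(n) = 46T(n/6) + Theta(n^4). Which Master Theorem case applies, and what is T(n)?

Master Theorem for T(n) = 46T(n/6) + O(n^4):

a = 46, b = 6, c = 4
log_b(a) = log_6(46) = 2.1368

Case 3: c = 4 > log_6(46) = 2.1368
T(n) = O(n^4) = O(n^4)

For T(n) = 46T(n/6) + O(n^4): log_6(46) = 2.1368. This is Case 3 of the Master Theorem (c > log_b(a), work dominated by root), giving O(n^4).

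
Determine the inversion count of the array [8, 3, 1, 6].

Finding inversions in [8, 3, 1, 6]:

(0, 1): arr[0]=8 > arr[1]=3
(0, 2): arr[0]=8 > arr[2]=1
(0, 3): arr[0]=8 > arr[3]=6
(1, 2): arr[1]=3 > arr[2]=1

Total inversions: 4

The array has 4 inversion(s): (0,1), (0,2), (0,3), (1,2). Each pair (i,j) satisfies i < j and arr[i] > arr[j].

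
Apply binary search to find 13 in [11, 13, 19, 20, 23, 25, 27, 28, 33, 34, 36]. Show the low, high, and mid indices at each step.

Binary search for 13 in [11, 13, 19, 20, 23, 25, 27, 28, 33, 34, 36]:

lo=0, hi=10, mid=5, arr[mid]=25 -> 25 > 13, search left half
lo=0, hi=4, mid=2, arr[mid]=19 -> 19 > 13, search left half
lo=0, hi=1, mid=0, arr[mid]=11 -> 11 < 13, search right half
lo=1, hi=1, mid=1, arr[mid]=13 -> Found target at index 1!

Binary search finds 13 at index 1 after 4 comparisons. The search repeatedly halves the search space by comparing with the middle element.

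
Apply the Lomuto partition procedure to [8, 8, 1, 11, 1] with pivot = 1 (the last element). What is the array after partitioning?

Lomuto partition with pivot = 1:

Initial array: [8, 8, 1, 11, 1]

arr[0]=8 > 1: no swap
arr[1]=8 > 1: no swap
arr[2]=1 <= 1: swap with position 0, array becomes [1, 8, 8, 11, 1]
arr[3]=11 > 1: no swap

Place pivot at position 1: [1, 1, 8, 11, 8]
Pivot position: 1

After partitioning with pivot 1, the array becomes [1, 1, 8, 11, 8]. The pivot is placed at index 1. All elements to the left of the pivot are <= 1, and all elements to the right are > 1.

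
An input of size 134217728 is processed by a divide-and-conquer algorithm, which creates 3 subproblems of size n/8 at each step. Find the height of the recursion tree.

For divide and conquer with division factor 8:

Problem sizes at each level:
Level 0: 134217728
Level 1: 16777216
Level 2: 2097152
Level 3: 262144
Level 4: 32768
Level 5: 4096
Level 6: 512
Level 7: 64
Level 8: 8
Level 9: 1

The root is level 0 and the size-1 base case is level 9 (the tree spans levels 0 through 9, i.e. 10 levels counting the root), so the depth is the number of divisions: log_8(134217728) = 9

The recursion tree depth is log_8(134217728) = 9. At each level, the problem size is divided by 8, so it takes 9 divisions to reduce to a base case of size 1. The algorithm makes 3 recursive calls at each level.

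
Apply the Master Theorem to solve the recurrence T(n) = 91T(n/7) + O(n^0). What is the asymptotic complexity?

Master Theorem for T(n) = 91T(n/7) + O(n^0):

a = 91, b = 7, c = 0
log_b(a) = log_7(91) = 2.3181

Case 1: c = 0 < log_7(91) = 2.3181
T(n) = O(n^(log_7 91))

For T(n) = 91T(n/7) + O(n^0): log_7(91) = 2.3181. This is Case 1 of the Master Theorem (c < log_b(a), work dominated by leaves), giving O(n^(log_7 91)).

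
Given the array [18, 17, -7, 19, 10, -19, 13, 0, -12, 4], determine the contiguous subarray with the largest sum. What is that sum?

Using Kadane's algorithm on [18, 17, -7, 19, 10, -19, 13, 0, -12, 4]:

Scanning through the array:
Position 1 (value 17): max_ending_here = 35, max_so_far = 35
Position 2 (value -7): max_ending_here = 28, max_so_far = 35
Position 3 (value 19): max_ending_here = 47, max_so_far = 47
Position 4 (value 10): max_ending_here = 57, max_so_far = 57
Position 5 (value -19): max_ending_here = 38, max_so_far = 57
Position 6 (value 13): max_ending_here = 51, max_so_far = 57
Position 7 (value 0): max_ending_here = 51, max_so_far = 57
Position 8 (value -12): max_ending_here = 39, max_so_far = 57
Position 9 (value 4): max_ending_here = 43, max_so_far = 57

Maximum subarray: [18, 17, -7, 19, 10]
Maximum sum: 57

The maximum subarray is [18, 17, -7, 19, 10] with sum 57. This subarray runs from index 0 to index 4.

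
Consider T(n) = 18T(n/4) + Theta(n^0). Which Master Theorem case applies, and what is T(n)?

Master Theorem for T(n) = 18T(n/4) + O(n^0):

a = 18, b = 4, c = 0
log_b(a) = log_4(18) = 2.0850

Case 1: c = 0 < log_4(18) = 2.0850
T(n) = O(n^(log_4 18))

For T(n) = 18T(n/4) + O(n^0): log_4(18) = 2.0850. This is Case 1 of the Master Theorem (c < log_b(a), work dominated by leaves), giving O(n^(log_4 18)).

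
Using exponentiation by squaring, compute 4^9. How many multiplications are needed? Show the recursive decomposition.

Computing 4^9 by squaring (build up from 4^1; each line after the first costs one multiplication):

4^1 = 4
4^2 = (4^1)^2 = 4^2 = 16
4^4 = (4^2)^2 = 16^2 = 256
4^8 = (4^4)^2 = 256^2 = 65536
4^9 = 4 * 4^8 = 4 * 65536 = 262144

Result: 262144
Multiplications needed: 4 (4 lines after 4^1)

4^9 = 262144. Using exponentiation by squaring, this requires 4 multiplications. The key idea: if the exponent is even, square the half-power; if odd, multiply by the base once.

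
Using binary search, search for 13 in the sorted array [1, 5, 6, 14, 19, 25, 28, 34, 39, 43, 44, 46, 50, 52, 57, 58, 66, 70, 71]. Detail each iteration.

Binary search for 13 in [1, 5, 6, 14, 19, 25, 28, 34, 39, 43, 44, 46, 50, 52, 57, 58, 66, 70, 71]:

lo=0, hi=18, mid=9, arr[mid]=43 -> 43 > 13, search left half
lo=0, hi=8, mid=4, arr[mid]=19 -> 19 > 13, search left half
lo=0, hi=3, mid=1, arr[mid]=5 -> 5 < 13, search right half
lo=2, hi=3, mid=2, arr[mid]=6 -> 6 < 13, search right half
lo=3, hi=3, mid=3, arr[mid]=14 -> 14 > 13, search left half
lo=3 > hi=2, target 13 not found

Binary search determines that 13 is not in the array after 5 comparisons. The search space was exhausted without finding the target.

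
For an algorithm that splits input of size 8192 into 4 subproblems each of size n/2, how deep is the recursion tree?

For divide and conquer with division factor 2:

Problem sizes at each level:
Level 0: 8192
Level 1: 4096
Level 2: 2048
Level 3: 1024
Level 4: 512
Level 5: 256
Level 6: 128
Level 7: 64
Level 8: 32
Level 9: 16
Level 10: 8
Level 11: 4
Level 12: 2
Level 13: 1

The root is level 0 and the size-1 base case is level 13 (the tree spans levels 0 through 13, i.e. 14 levels counting the root), so the depth is the number of divisions: log_2(8192) = 13

The recursion tree depth is log_2(8192) = 13. At each level, the problem size is divided by 2, so it takes 13 divisions to reduce to a base case of size 1. The algorithm makes 4 recursive calls at each level.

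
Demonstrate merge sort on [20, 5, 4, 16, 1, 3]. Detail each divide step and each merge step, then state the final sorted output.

Merge sort trace:

Split: [20, 5, 4, 16, 1, 3] -> [20, 5, 4] and [16, 1, 3]
  Split: [20, 5, 4] -> [20] and [5, 4]
    Split: [5, 4] -> [5] and [4]
    Merge: [5] + [4] -> [4, 5]
  Merge: [20] + [4, 5] -> [4, 5, 20]
  Split: [16, 1, 3] -> [16] and [1, 3]
    Split: [1, 3] -> [1] and [3]
    Merge: [1] + [3] -> [1, 3]
  Merge: [16] + [1, 3] -> [1, 3, 16]
Merge: [4, 5, 20] + [1, 3, 16] -> [1, 3, 4, 5, 16, 20]

Final sorted array: [1, 3, 4, 5, 16, 20]

The merge sort proceeds by recursively splitting the array and merging sorted halves.
After all merges, the sorted array is [1, 3, 4, 5, 16, 20].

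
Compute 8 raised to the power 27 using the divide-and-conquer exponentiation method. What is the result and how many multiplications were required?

Computing 8^27 by squaring (build up from 8^1; each line after the first costs one multiplication):

8^1 = 8
8^2 = (8^1)^2 = 8^2 = 64
8^3 = 8 * 8^2 = 8 * 64 = 512
8^6 = (8^3)^2 = 512^2 = 262144
8^12 = (8^6)^2 = 262144^2 = 68719476736
8^13 = 8 * 8^12 = 8 * 68719476736 = 549755813888
8^26 = (8^13)^2 = 549755813888^2 = 302231454903657293676544
8^27 = 8 * 8^26 = 8 * 302231454903657293676544 = 2417851639229258349412352

Result: 2417851639229258349412352
Multiplications needed: 7 (7 lines after 8^1)

8^27 = 2417851639229258349412352. Using exponentiation by squaring, this requires 7 multiplications. The key idea: if the exponent is even, square the half-power; if odd, multiply by the base once.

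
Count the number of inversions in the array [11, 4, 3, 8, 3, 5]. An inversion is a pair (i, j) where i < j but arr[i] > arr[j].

Finding inversions in [11, 4, 3, 8, 3, 5]:

(0, 1): arr[0]=11 > arr[1]=4
(0, 2): arr[0]=11 > arr[2]=3
(0, 3): arr[0]=11 > arr[3]=8
(0, 4): arr[0]=11 > arr[4]=3
(0, 5): arr[0]=11 > arr[5]=5
(1, 2): arr[1]=4 > arr[2]=3
(1, 4): arr[1]=4 > arr[4]=3
(3, 4): arr[3]=8 > arr[4]=3
(3, 5): arr[3]=8 > arr[5]=5

Total inversions: 9

The array has 9 inversion(s): (0,1), (0,2), (0,3), (0,4), (0,5), (1,2), (1,4), (3,4), (3,5). Each pair (i,j) satisfies i < j and arr[i] > arr[j].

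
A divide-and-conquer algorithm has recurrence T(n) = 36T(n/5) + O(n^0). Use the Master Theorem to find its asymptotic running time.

Master Theorem for T(n) = 36T(n/5) + O(n^0):

a = 36, b = 5, c = 0
log_b(a) = log_5(36) = 2.2266

Case 1: c = 0 < log_5(36) = 2.2266
T(n) = O(n^(log_5 36))

For T(n) = 36T(n/5) + O(n^0): log_5(36) = 2.2266. This is Case 1 of the Master Theorem (c < log_b(a), work dominated by leaves), giving O(n^(log_5 36)).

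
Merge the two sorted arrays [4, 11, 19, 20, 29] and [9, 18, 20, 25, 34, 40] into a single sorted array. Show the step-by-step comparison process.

Merging process:

Compare 4 vs 9: take 4 from left. Merged: [4]
Compare 11 vs 9: take 9 from right. Merged: [4, 9]
Compare 11 vs 18: take 11 from left. Merged: [4, 9, 11]
Compare 19 vs 18: take 18 from right. Merged: [4, 9, 11, 18]
Compare 19 vs 20: take 19 from left. Merged: [4, 9, 11, 18, 19]
Compare 20 vs 20: take 20 from left. Merged: [4, 9, 11, 18, 19, 20]
Compare 29 vs 20: take 20 from right. Merged: [4, 9, 11, 18, 19, 20, 20]
Compare 29 vs 25: take 25 from right. Merged: [4, 9, 11, 18, 19, 20, 20, 25]
Compare 29 vs 34: take 29 from left. Merged: [4, 9, 11, 18, 19, 20, 20, 25, 29]
Append remaining from right: [34, 40]. Merged: [4, 9, 11, 18, 19, 20, 20, 25, 29, 34, 40]

Final merged array: [4, 9, 11, 18, 19, 20, 20, 25, 29, 34, 40]
Total comparisons: 9

The merged array is [4, 9, 11, 18, 19, 20, 20, 25, 29, 34, 40], requiring 9 comparisons. The merge step runs in O(n) time where n is the total number of elements.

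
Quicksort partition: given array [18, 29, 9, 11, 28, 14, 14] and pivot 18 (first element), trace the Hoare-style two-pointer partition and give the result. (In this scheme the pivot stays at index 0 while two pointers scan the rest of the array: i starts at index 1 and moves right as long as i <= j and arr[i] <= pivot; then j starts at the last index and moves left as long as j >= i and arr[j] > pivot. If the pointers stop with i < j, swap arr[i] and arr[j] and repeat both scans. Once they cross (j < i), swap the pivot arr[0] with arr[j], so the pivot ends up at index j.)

Hoare-style two-pointer partition with pivot = 18:

Initial array: [18, 29, 9, 11, 28, 14, 14]

Pointers start at i = 1, j = 6.
i stops at index 1 (arr[1]=29 > 18), j stops at index 6 (arr[6]=14 <= 18): swap arr[1] and arr[6], array becomes [18, 14, 9, 11, 28, 14, 29]
i stops at index 4 (arr[4]=28 > 18), j stops at index 5 (arr[5]=14 <= 18): swap arr[4] and arr[5], array becomes [18, 14, 9, 11, 14, 28, 29]
i ends at 5, j ends at 4: the pointers have crossed (j < i), so scanning stops.

Swap pivot arr[0] with arr[4] to place pivot at position 4: [14, 14, 9, 11, 18, 28, 29]
Pivot position: 4

After partitioning with pivot 18, the array becomes [14, 14, 9, 11, 18, 28, 29]. The pivot is placed at index 4. All elements to the left of the pivot are <= 18, and all elements to the right are > 18.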